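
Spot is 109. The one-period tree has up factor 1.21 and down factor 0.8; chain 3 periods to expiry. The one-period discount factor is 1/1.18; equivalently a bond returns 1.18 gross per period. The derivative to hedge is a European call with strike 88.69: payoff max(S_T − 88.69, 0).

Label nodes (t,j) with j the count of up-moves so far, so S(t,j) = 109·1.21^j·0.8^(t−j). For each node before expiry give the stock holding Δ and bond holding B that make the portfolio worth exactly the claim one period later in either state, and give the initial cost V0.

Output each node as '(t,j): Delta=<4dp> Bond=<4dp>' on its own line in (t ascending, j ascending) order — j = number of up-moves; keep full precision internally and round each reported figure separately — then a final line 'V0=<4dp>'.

(0,0): Delta=0.9882 Bond=-52.6477
(1,0): Delta=0.8564 Bond=-50.6266
(1,1): Delta=0.9951 Bond=-63.0319
(2,0): Delta=0.0000 Bond=0.0000
(2,1): Delta=0.9011 Bond=-64.4556
(2,2): Delta=1.0000 Bond=-75.1610
V0=55.0672

Under the risk-neutral measure, an up-move has probability p* = (R−d)/(u−d) = 0.9268 and values discount at R = 1.18.
Payoff layer (t=3): V(3,0)=0.0000, V(3,1)=0.0000, V(3,2)=38.9795, V(3,3)=104.4101
(2,0): S=69.7600. Δ = (V_up−V_dn)/(S_up−S_dn) = (0.0000−0.0000)/(84.4096−55.8080) = 0.0000. V = [p*·0.0000 + (1−p*)·0.0000]/1.18 = 0.0000. B = V − Δ·S = 0.0000.
(2,1): S=105.5120. Δ = (V_up−V_dn)/(S_up−S_dn) = (38.9795−0.0000)/(127.6695−84.4096) = 0.9011. V = [p*·38.9795 + (1−p*)·0.0000]/1.18 = 30.6164. B = V − Δ·S = -64.4556.
(2,2): S=159.5869. Δ = (V_up−V_dn)/(S_up−S_dn) = (104.4101−38.9795)/(193.1001−127.6695) = 1.0000. V = [p*·104.4101 + (1−p*)·38.9795]/1.18 = 84.4259. B = V − Δ·S = -75.1610.
(1,0): S=87.2000. Δ = (V_up−V_dn)/(S_up−S_dn) = (30.6164−0.0000)/(105.5120−69.7600) = 0.8564. V = [p*·30.6164 + (1−p*)·0.0000]/1.18 = 24.0476. B = V − Δ·S = -50.6266.
(1,1): S=131.8900. Δ = (V_up−V_dn)/(S_up−S_dn) = (84.4259−30.6164)/(159.5869−105.5120) = 0.9951. V = [p*·84.4259 + (1−p*)·30.6164]/1.18 = 68.2107. B = V − Δ·S = -63.0319.
(0,0): S=109.0000. Δ = (V_up−V_dn)/(S_up−S_dn) = (68.2107−24.0476)/(131.8900−87.2000) = 0.9882. V = [p*·68.2107 + (1−p*)·24.0476]/1.18 = 55.0672. B = V − Δ·S = -52.6477.
Each (Δ,B) replicates both successor values, so the strategy is self-financing and V0 is arbitrage-free.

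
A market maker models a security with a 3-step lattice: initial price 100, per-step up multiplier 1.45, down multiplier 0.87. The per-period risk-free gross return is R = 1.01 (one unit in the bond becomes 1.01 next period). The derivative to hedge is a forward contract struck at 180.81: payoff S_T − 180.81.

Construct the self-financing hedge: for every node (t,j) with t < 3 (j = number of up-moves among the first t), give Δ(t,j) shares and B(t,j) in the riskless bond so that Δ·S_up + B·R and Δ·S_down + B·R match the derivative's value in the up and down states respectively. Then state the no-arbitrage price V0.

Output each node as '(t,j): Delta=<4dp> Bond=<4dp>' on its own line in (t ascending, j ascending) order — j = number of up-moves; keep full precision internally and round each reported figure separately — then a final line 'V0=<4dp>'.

No-arbitrage ⇒ martingale measure with p* = (R−d)/(u−d) = 0.2414.
Terminal values V(3,·): V(3,0)=-114.9597, V(3,1)=-71.0595, V(3,2)=2.1075, V(3,3)=124.0525
  t=2,j=0: stock 75.6900 → up 109.7505 (V=-71.0595), down 65.8503 (V=-114.9597). Price -103.3298; hedge Δ=1.0000, bond B=-179.0198.
  t=2,j=1: stock 126.1500 → up 182.9175 (V=2.1075), down 109.7505 (V=-71.0595). Price -52.8698; hedge Δ=1.0000, bond B=-179.0198.
  t=2,j=2: stock 210.2500 → up 304.8625 (V=124.0525), down 182.9175 (V=2.1075). Price 31.2302; hedge Δ=1.0000, bond B=-179.0198.
  t=1,j=0: stock 87.0000 → up 126.1500 (V=-52.8698), down 75.6900 (V=-103.3298). Price -90.2473; hedge Δ=1.0000, bond B=-177.2473.
  t=1,j=1: stock 145.0000 → up 210.2500 (V=31.2302), down 126.1500 (V=-52.8698). Price -32.2473; hedge Δ=1.0000, bond B=-177.2473.
  t=0,j=0: stock 100.0000 → up 145.0000 (V=-32.2473), down 87.0000 (V=-90.2473). Price -75.4924; hedge Δ=1.0000, bond B=-175.4924.
Root portfolio cost Δ·100+B reproduces V0=-75.4924.

(0,0): Delta=1.0000 Bond=-175.4924
(1,0): Delta=1.0000 Bond=-177.2473
(1,1): Delta=1.0000 Bond=-177.2473
(2,0): Delta=1.0000 Bond=-179.0198
(2,1): Delta=1.0000 Bond=-179.0198
(2,2): Delta=1.0000 Bond=-179.0198
V0=-75.4924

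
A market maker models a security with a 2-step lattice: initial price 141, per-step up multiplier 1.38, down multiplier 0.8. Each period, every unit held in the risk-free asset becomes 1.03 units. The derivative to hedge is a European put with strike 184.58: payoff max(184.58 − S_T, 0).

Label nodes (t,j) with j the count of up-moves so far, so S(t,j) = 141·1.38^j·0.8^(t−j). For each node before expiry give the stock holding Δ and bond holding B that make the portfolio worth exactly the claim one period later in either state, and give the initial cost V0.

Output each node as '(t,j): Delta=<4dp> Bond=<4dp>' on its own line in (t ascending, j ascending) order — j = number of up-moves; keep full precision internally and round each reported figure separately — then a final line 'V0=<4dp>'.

(0,0): Delta=-0.6048 Bond=130.7072
(1,0): Delta=-1.0000 Bond=179.2039
(1,1): Delta=-0.2562 Bond=66.7963
V0=45.4265

Risk-neutral probability p* = (R−d)/(u−d) = (1.03−0.8)/(1.38−0.8) = 0.3966.
Terminal payoffs: V(2,0)=94.3400, V(2,1)=28.9160, V(2,2)=0.0000
Node (1,0) S=112.8000: V=(p*·28.9160+(1−p*)·94.3400)/1.03=66.4039; Δ=(28.9160−94.3400)/(155.6640−90.2400)=-1.0000; B=V−Δ·S=179.2039
Node (1,1) S=194.5800: V=(p*·0.0000+(1−p*)·28.9160)/1.03=16.9411; Δ=(0.0000−28.9160)/(268.5204−155.6640)=-0.2562; B=V−Δ·S=66.7963
Node (0,0) S=141.0000: V=(p*·16.9411+(1−p*)·66.4039)/1.03=45.4265; Δ=(16.9411−66.4039)/(194.5800−112.8000)=-0.6048; B=V−Δ·S=130.7072
Each (Δ,B) replicates both successor values, so the strategy is self-financing and V0 is arbitrage-free.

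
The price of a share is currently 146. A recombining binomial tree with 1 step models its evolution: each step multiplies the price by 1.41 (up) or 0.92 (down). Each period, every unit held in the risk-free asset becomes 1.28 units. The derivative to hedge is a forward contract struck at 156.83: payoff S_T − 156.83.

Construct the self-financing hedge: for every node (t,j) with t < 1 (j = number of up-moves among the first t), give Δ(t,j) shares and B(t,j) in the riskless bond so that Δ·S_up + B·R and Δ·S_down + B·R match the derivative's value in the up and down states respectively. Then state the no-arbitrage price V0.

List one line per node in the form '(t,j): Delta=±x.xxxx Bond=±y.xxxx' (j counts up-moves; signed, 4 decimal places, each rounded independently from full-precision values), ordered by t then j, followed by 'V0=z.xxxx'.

Since d<R<u, set p* = (R−d)/(u−d) = 0.7347; price each node as the discounted p*-expectation of its children.
Payoff layer (t=1): V(1,0)=-22.5100, V(1,1)=49.0300
  t=0,j=0: stock 146.0000 → up 205.8600 (V=49.0300), down 134.3200 (V=-22.5100). Price 23.4766; hedge Δ=1.0000, bond B=-122.5234.
Check: Δ(0,0)·S0 + B(0,0) = 23.4766 = V0.

(0,0): Delta=1.0000 Bond=-122.5234
V0=23.4766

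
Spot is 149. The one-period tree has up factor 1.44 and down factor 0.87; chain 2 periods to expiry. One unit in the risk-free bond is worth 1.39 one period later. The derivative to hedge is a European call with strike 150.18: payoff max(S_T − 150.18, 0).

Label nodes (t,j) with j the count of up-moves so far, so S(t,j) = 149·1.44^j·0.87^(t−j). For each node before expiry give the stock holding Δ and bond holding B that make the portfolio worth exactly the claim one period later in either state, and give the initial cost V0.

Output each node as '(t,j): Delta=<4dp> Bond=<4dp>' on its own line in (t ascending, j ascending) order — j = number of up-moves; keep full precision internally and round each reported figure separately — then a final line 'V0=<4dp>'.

Risk-neutral probability p* = (R−d)/(u−d) = (1.39−0.87)/(1.44−0.87) = 0.9123.
At expiry t=2: V(2,0)=0.0000, V(2,1)=36.4872, V(2,2)=158.7864
  t=1,j=0: stock 129.6300 → up 186.6672 (V=36.4872), down 112.7781 (V=0.0000). Price 23.9472; hedge Δ=0.4938, bond B=-40.0655.
  t=1,j=1: stock 214.5600 → up 308.9664 (V=158.7864), down 186.6672 (V=36.4872). Price 106.5168; hedge Δ=1.0000, bond B=-108.0432.
  t=0,j=0: stock 149.0000 → up 214.5600 (V=106.5168), down 129.6300 (V=23.9472). Price 71.4201; hedge Δ=0.9722, bond B=-73.4390.
Self-financing check: at every node Δ·S+B equals the discounted successor values.

(0,0): Delta=0.9722 Bond=-73.4390
(1,0): Delta=0.4938 Bond=-40.0655
(1,1): Delta=1.0000 Bond=-108.0432
V0=71.4201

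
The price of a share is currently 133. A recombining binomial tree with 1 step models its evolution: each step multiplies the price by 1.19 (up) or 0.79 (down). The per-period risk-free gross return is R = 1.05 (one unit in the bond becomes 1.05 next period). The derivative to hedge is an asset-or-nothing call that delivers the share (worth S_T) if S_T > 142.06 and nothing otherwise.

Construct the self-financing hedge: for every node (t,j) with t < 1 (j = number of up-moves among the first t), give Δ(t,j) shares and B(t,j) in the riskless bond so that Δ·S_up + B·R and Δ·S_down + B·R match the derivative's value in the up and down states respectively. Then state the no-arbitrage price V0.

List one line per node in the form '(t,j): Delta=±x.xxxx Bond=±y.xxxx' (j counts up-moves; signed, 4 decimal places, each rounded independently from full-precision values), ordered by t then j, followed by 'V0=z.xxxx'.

The replicating-portfolio and risk-neutral prices coincide; use p* = (1.05−0.79)/(1.19−0.79) = 0.6500 for the latter.
Terminal payoffs: V(1,0)=0.0000, V(1,1)=158.2700
  t=0,j=0: stock 133.0000 → up 158.2700 (V=158.2700), down 105.0700 (V=0.0000). Price 97.9767; hedge Δ=2.9750, bond B=-297.6983.
Each (Δ,B) replicates both successor values, so the strategy is self-financing and V0 is arbitrage-free.

(0,0): Delta=2.9750 Bond=-297.6983
V0=97.9767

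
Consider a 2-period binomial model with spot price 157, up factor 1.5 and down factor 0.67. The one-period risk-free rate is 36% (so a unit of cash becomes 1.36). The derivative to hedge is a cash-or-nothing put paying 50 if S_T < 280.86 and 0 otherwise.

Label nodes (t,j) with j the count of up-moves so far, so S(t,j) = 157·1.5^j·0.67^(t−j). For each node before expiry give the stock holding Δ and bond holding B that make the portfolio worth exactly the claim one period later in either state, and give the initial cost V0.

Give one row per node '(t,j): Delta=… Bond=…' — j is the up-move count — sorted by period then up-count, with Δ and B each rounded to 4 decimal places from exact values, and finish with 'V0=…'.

Since d<R<u, set p* = (R−d)/(u−d) = 0.8313; price each node as the discounted p*-expectation of its children.
Payoff layer (t=2): V(2,0)=50.0000, V(2,1)=50.0000, V(2,2)=0.0000
Node (1,0) S=105.1900: V=(p*·50.0000+(1−p*)·50.0000)/1.36=36.7647; Δ=(50.0000−50.0000)/(157.7850−70.4773)=0.0000; B=V−Δ·S=36.7647
Node (1,1) S=235.5000: V=(p*·0.0000+(1−p*)·50.0000)/1.36=6.2013; Δ=(0.0000−50.0000)/(353.2500−157.7850)=-0.2558; B=V−Δ·S=66.4422
Node (0,0) S=157.0000: V=(p*·6.2013+(1−p*)·36.7647)/1.36=8.3504; Δ=(6.2013−36.7647)/(235.5000−105.1900)=-0.2345; B=V−Δ·S=45.1738
Root portfolio cost Δ·157+B reproduces V0=8.3504.

(0,0): Delta=-0.2345 Bond=45.1738
(1,0): Delta=0.0000 Bond=36.7647
(1,1): Delta=-0.2558 Bond=66.4422
V0=8.3504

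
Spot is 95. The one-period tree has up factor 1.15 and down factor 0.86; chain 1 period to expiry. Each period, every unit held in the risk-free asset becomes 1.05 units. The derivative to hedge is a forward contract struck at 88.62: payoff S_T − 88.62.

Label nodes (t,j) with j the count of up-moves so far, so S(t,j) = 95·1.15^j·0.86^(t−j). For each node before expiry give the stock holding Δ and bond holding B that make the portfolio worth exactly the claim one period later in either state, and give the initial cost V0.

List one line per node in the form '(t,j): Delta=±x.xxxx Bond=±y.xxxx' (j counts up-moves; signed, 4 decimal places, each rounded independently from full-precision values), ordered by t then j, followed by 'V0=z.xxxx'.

Risk-neutral probability p* = (R−d)/(u−d) = (1.05−0.86)/(1.15−0.86) = 0.6552.
Terminal payoffs: V(1,0)=-6.9200, V(1,1)=20.6300
Node (0,0) S=95.0000: V=(p*·20.6300+(1−p*)·-6.9200)/1.05=10.6000; Δ=(20.6300−-6.9200)/(109.2500−81.7000)=1.0000; B=V−Δ·S=-84.4000
Check: Δ(0,0)·S0 + B(0,0) = 10.6000 = V0.

(0,0): Delta=1.0000 Bond=-84.4000
V0=10.6000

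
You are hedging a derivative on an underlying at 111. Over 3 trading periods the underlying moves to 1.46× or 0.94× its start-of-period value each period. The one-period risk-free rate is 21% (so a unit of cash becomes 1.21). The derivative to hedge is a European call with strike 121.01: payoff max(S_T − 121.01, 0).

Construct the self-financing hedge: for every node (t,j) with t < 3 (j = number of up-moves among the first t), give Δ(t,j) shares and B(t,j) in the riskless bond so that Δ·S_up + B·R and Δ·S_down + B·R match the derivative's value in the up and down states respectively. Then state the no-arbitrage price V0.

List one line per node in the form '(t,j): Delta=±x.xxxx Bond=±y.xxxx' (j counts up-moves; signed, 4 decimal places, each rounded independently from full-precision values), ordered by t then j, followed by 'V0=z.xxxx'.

(0,0): Delta=0.9212 Bond=-57.7513
(1,0): Delta=0.7890 Bond=-56.0848
(1,1): Delta=1.0000 Bond=-82.6515
(2,0): Delta=0.4350 Bond=-33.1453
(2,1): Delta=1.0000 Bond=-100.0083
(2,2): Delta=1.0000 Bond=-100.0083
V0=44.5005

Risk-neutral probability p* = (R−d)/(u−d) = (1.21−0.94)/(1.46−0.94) = 0.5192.
Payoff layer (t=3): V(3,0)=0.0000, V(3,1)=22.1862, V(3,2)=101.4011, V(3,3)=224.4371
(2,0): S=98.0796. Δ = (V_up−V_dn)/(S_up−S_dn) = (22.1862−0.0000)/(143.1962−92.1948) = 0.4350. V = [p*·22.1862 + (1−p*)·0.0000]/1.21 = 9.5205. B = V − Δ·S = -33.1453.
(2,1): S=152.3364. Δ = (V_up−V_dn)/(S_up−S_dn) = (101.4011−22.1862)/(222.4111−143.1962) = 1.0000. V = [p*·101.4011 + (1−p*)·22.1862]/1.21 = 52.3281. B = V − Δ·S = -100.0083.
(2,2): S=236.6076. Δ = (V_up−V_dn)/(S_up−S_dn) = (224.4371−101.4011)/(345.4471−222.4111) = 1.0000. V = [p*·224.4371 + (1−p*)·101.4011]/1.21 = 136.5993. B = V − Δ·S = -100.0083.
(1,0): S=104.3400. Δ = (V_up−V_dn)/(S_up−S_dn) = (52.3281−9.5205)/(152.3364−98.0796) = 0.7890. V = [p*·52.3281 + (1−p*)·9.5205]/1.21 = 26.2376. B = V − Δ·S = -56.0848.
(1,1): S=162.0600. Δ = (V_up−V_dn)/(S_up−S_dn) = (136.5993−52.3281)/(236.6076−152.3364) = 1.0000. V = [p*·136.5993 + (1−p*)·52.3281]/1.21 = 79.4085. B = V − Δ·S = -82.6515.
(0,0): S=111.0000. Δ = (V_up−V_dn)/(S_up−S_dn) = (79.4085−26.2376)/(162.0600−104.3400) = 0.9212. V = [p*·79.4085 + (1−p*)·26.2376]/1.21 = 44.5005. B = V − Δ·S = -57.7513.
Root portfolio cost Δ·111+B reproduces V0=44.5005.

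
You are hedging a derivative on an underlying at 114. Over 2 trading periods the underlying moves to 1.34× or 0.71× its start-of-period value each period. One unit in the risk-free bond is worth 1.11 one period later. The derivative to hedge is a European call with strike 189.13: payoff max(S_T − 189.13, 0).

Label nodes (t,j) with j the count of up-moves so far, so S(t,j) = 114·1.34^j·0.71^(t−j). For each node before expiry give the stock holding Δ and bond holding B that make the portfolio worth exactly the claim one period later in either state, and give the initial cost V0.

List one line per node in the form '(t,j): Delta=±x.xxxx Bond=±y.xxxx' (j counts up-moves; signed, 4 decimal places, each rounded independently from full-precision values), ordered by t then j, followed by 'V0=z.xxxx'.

No-arbitrage ⇒ martingale measure with p* = (R−d)/(u−d) = 0.6349.
Payoff layer (t=2): V(2,0)=0.0000, V(2,1)=0.0000, V(2,2)=15.5684
  t=1,j=0: stock 80.9400 → up 108.4596 (V=0.0000), down 57.4674 (V=0.0000). Price 0.0000; hedge Δ=0.0000, bond B=0.0000.
  t=1,j=1: stock 152.7600 → up 204.6984 (V=15.5684), down 108.4596 (V=0.0000). Price 8.9051; hedge Δ=0.1618, bond B=-15.8066.
  t=0,j=0: stock 114.0000 → up 152.7600 (V=8.9051), down 80.9400 (V=0.0000). Price 5.0937; hedge Δ=0.1240, bond B=-9.0414.
Each (Δ,B) replicates both successor values, so the strategy is self-financing and V0 is arbitrage-free.

(0,0): Delta=0.1240 Bond=-9.0414
(1,0): Delta=0.0000 Bond=0.0000
(1,1): Delta=0.1618 Bond=-15.8066
V0=5.0937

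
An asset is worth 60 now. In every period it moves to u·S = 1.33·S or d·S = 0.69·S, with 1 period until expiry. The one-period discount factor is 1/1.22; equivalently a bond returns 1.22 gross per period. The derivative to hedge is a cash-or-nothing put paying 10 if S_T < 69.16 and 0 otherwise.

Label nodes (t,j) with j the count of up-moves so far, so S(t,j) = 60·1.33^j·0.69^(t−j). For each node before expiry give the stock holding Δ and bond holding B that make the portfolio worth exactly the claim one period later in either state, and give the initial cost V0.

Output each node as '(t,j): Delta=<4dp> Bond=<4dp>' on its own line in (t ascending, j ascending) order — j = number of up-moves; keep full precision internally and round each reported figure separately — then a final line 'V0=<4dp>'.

(0,0): Delta=-0.2604 Bond=17.0338
V0=1.4088

No-arbitrage ⇒ martingale measure with p* = (R−d)/(u−d) = 0.8281.
At expiry t=1: V(1,0)=10.0000, V(1,1)=0.0000
(0,0): S=60.0000. Δ = (V_up−V_dn)/(S_up−S_dn) = (0.0000−10.0000)/(79.8000−41.4000) = -0.2604. V = [p*·0.0000 + (1−p*)·10.0000]/1.22 = 1.4088. B = V − Δ·S = 17.0338.
Each (Δ,B) replicates both successor values, so the strategy is self-financing and V0 is arbitrage-free.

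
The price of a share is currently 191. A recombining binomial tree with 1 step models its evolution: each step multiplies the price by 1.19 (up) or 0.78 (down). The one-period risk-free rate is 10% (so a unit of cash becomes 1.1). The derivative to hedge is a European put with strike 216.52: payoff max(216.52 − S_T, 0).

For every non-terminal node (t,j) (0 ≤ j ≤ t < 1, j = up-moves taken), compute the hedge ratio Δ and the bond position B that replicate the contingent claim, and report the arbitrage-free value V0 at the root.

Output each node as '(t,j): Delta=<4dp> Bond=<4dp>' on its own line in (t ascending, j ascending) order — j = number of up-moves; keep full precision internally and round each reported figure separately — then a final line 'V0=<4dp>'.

(0,0): Delta=-0.8625 Bond=178.2098
V0=13.4780

The replicating-portfolio and risk-neutral prices coincide; use p* = (1.1−0.78)/(1.19−0.78) = 0.7805 for the latter.
Terminal values V(1,·): V(1,0)=67.5400, V(1,1)=0.0000
  t=0,j=0: stock 191.0000 → up 227.2900 (V=0.0000), down 148.9800 (V=67.5400). Price 13.4780; hedge Δ=-0.8625, bond B=178.2098.
Check: Δ(0,0)·S0 + B(0,0) = 13.4780 = V0.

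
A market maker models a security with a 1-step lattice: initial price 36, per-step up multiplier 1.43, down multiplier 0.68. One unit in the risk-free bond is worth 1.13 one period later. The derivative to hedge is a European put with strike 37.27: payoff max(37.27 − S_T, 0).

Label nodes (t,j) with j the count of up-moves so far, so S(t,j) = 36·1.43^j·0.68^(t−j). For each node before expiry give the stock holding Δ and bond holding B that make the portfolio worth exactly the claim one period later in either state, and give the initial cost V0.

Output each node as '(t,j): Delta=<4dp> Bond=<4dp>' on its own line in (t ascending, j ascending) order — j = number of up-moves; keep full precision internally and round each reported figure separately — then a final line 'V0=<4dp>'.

(0,0): Delta=-0.4737 Bond=21.5808
V0=4.5274

Risk-neutral probability p* = (R−d)/(u−d) = (1.13−0.68)/(1.43−0.68) = 0.6000.
At expiry t=1: V(1,0)=12.7900, V(1,1)=0.0000
  t=0,j=0: stock 36.0000 → up 51.4800 (V=0.0000), down 24.4800 (V=12.7900). Price 4.5274; hedge Δ=-0.4737, bond B=21.5808.
The time-0 hedge costs 4.5274, which is the no-arbitrage price.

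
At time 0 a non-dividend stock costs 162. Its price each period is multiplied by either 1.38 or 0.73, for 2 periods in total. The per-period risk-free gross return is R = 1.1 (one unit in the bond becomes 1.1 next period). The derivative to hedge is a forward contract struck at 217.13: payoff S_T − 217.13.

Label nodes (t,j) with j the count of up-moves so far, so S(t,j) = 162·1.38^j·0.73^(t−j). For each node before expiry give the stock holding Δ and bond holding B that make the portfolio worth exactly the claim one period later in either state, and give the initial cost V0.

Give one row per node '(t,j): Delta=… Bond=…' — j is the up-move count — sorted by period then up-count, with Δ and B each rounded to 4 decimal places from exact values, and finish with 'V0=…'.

Under the risk-neutral measure, an up-move has probability p* = (R−d)/(u−d) = 0.5692 and values discount at R = 1.1.
Terminal payoffs: V(2,0)=-130.8002, V(2,1)=-53.9312, V(2,2)=91.3828
  t=1,j=0: stock 118.2600 → up 163.1988 (V=-53.9312), down 86.3298 (V=-130.8002). Price -79.1309; hedge Δ=1.0000, bond B=-197.3909.
  t=1,j=1: stock 223.5600 → up 308.5128 (V=91.3828), down 163.1988 (V=-53.9312). Price 26.1691; hedge Δ=1.0000, bond B=-197.3909.
  t=0,j=0: stock 162.0000 → up 223.5600 (V=26.1691), down 118.2600 (V=-79.1309). Price -17.4463; hedge Δ=1.0000, bond B=-179.4463.
Check: Δ(0,0)·S0 + B(0,0) = -17.4463 = V0.

(0,0): Delta=1.0000 Bond=-179.4463
(1,0): Delta=1.0000 Bond=-197.3909
(1,1): Delta=1.0000 Bond=-197.3909
V0=-17.4463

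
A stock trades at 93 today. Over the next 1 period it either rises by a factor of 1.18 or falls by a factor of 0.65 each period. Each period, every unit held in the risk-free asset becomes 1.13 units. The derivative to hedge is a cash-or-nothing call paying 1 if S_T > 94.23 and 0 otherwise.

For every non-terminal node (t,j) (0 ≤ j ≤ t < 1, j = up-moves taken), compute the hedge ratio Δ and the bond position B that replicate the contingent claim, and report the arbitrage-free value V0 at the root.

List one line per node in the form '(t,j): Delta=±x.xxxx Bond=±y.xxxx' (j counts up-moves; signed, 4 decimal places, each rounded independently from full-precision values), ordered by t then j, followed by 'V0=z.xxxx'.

(0,0): Delta=0.0203 Bond=-1.0853
V0=0.8015

The replicating-portfolio and risk-neutral prices coincide; use p* = (1.13−0.65)/(1.18−0.65) = 0.9057 for the latter.
Payoff layer (t=1): V(1,0)=0.0000, V(1,1)=1.0000
Node (0,0) S=93.0000: V=(p*·1.0000+(1−p*)·0.0000)/1.13=0.8015; Δ=(1.0000−0.0000)/(109.7400−60.4500)=0.0203; B=V−Δ·S=-1.0853
Check: Δ(0,0)·S0 + B(0,0) = 0.8015 = V0.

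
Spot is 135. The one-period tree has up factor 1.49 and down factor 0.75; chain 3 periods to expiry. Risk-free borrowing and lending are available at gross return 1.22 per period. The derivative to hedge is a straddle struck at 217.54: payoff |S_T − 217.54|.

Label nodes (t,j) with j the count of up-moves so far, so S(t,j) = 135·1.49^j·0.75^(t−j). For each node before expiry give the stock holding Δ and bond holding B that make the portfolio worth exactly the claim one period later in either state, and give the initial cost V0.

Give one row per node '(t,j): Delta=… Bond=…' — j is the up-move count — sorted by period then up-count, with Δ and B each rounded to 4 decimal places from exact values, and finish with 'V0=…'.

Risk-neutral probability p* = (R−d)/(u−d) = (1.22−0.75)/(1.49−0.75) = 0.6351.
Payoff layer (t=3): V(3,0)=160.5869, V(3,1)=104.3931, V(3,2)=7.2451, V(3,3)=229.0331
Node (2,0) S=75.9375: V=(p*·104.3931+(1−p*)·160.5869)/1.22=102.3740; Δ=(104.3931−160.5869)/(113.1469−56.9531)=-1.0000; B=V−Δ·S=178.3115
Node (2,1) S=150.8625: V=(p*·7.2451+(1−p*)·104.3931)/1.22=34.9926; Δ=(7.2451−104.3931)/(224.7851−113.1469)=-0.8702; B=V−Δ·S=166.2737
Node (2,2) S=299.7135: V=(p*·229.0331+(1−p*)·7.2451)/1.22=121.4020; Δ=(229.0331−7.2451)/(446.5731−224.7851)=1.0000; B=V−Δ·S=-178.3115
Node (1,0) S=101.2500: V=(p*·34.9926+(1−p*)·102.3740)/1.22=48.8342; Δ=(34.9926−102.3740)/(150.8625−75.9375)=-0.8993; B=V−Δ·S=139.8901
Node (1,1) S=201.1500: V=(p*·121.4020+(1−p*)·34.9926)/1.22=73.6674; Δ=(121.4020−34.9926)/(299.7135−150.8625)=0.5805; B=V−Δ·S=-43.1020
Node (0,0) S=135.0000: V=(p*·73.6674+(1−p*)·48.8342)/1.22=52.9563; Δ=(73.6674−48.8342)/(201.1500−101.2500)=0.2486; B=V−Δ·S=19.3978
The time-0 hedge costs 52.9563, which is the no-arbitrage price.

(0,0): Delta=0.2486 Bond=19.3978
(1,0): Delta=-0.8993 Bond=139.8901
(1,1): Delta=0.5805 Bond=-43.1020
(2,0): Delta=-1.0000 Bond=178.3115
(2,1): Delta=-0.8702 Bond=166.2737
(2,2): Delta=1.0000 Bond=-178.3115
V0=52.9563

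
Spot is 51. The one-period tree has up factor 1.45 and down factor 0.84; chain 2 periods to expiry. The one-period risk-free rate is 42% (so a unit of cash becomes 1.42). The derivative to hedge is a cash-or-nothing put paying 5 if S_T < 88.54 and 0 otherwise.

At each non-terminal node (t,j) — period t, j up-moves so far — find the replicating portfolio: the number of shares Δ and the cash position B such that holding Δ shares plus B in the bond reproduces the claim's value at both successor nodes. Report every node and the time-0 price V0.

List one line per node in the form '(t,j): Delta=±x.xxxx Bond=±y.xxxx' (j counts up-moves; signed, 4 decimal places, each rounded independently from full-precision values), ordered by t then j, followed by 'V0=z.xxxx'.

(0,0): Delta=-0.1076 Bond=5.7264
(1,0): Delta=0.0000 Bond=3.5211
(1,1): Delta=-0.1108 Bond=8.3699
V0=0.2379

Under the risk-neutral measure, an up-move has probability p* = (R−d)/(u−d) = 0.9508 and values discount at R = 1.42.
Terminal payoffs: V(2,0)=5.0000, V(2,1)=5.0000, V(2,2)=0.0000
  t=1,j=0: stock 42.8400 → up 62.1180 (V=5.0000), down 35.9856 (V=5.0000). Price 3.5211; hedge Δ=0.0000, bond B=3.5211.
  t=1,j=1: stock 73.9500 → up 107.2275 (V=0.0000), down 62.1180 (V=5.0000). Price 0.1732; hedge Δ=-0.1108, bond B=8.3699.
  t=0,j=0: stock 51.0000 → up 73.9500 (V=0.1732), down 42.8400 (V=3.5211). Price 0.2379; hedge Δ=-0.1076, bond B=5.7264.
Each (Δ,B) replicates both successor values, so the strategy is self-financing and V0 is arbitrage-free.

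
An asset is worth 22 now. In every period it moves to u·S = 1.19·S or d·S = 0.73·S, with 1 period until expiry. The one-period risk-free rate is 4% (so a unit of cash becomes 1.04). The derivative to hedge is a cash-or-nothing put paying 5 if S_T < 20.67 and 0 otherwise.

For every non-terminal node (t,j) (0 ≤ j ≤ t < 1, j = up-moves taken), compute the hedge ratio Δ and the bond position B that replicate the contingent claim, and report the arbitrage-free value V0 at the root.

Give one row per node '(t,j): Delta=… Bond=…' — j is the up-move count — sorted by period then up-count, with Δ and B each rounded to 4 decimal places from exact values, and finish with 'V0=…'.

(0,0): Delta=-0.4941 Bond=12.4373
V0=1.5677

The replicating-portfolio and risk-neutral prices coincide; use p* = (1.04−0.73)/(1.19−0.73) = 0.6739 for the latter.
Terminal values V(1,·): V(1,0)=5.0000, V(1,1)=0.0000
(0,0): S=22.0000. Δ = (V_up−V_dn)/(S_up−S_dn) = (0.0000−5.0000)/(26.1800−16.0600) = -0.4941. V = [p*·0.0000 + (1−p*)·5.0000]/1.04 = 1.5677. B = V − Δ·S = 12.4373.
The time-0 hedge costs 1.5677, which is the no-arbitrage price.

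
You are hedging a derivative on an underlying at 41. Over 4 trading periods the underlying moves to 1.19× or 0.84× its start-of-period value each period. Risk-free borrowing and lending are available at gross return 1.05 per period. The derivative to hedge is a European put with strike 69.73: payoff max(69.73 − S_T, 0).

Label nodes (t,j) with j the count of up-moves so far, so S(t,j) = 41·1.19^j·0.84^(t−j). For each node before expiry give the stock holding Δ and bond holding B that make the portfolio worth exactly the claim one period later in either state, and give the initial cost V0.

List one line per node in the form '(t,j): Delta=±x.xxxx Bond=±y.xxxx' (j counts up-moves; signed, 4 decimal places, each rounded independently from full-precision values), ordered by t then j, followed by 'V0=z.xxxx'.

(0,0): Delta=-0.8376 Bond=52.0407
(1,0): Delta=-1.0000 Bond=60.2354
(1,1): Delta=-0.7612 Bond=50.9142
(2,0): Delta=-1.0000 Bond=63.2472
(2,1): Delta=-1.0000 Bond=63.2472
(2,2): Delta=-0.6488 Bond=46.9351
(3,0): Delta=-1.0000 Bond=66.4095
(3,1): Delta=-1.0000 Bond=66.4095
(3,2): Delta=-1.0000 Bond=66.4095
(3,3): Delta=-0.4835 Bond=37.8634
V0=17.6986

No-arbitrage ⇒ martingale measure with p* = (R−d)/(u−d) = 0.6000.
Terminal values V(4,·): V(4,0)=49.3173, V(4,1)=40.8120, V(4,2)=28.7628, V(4,3)=11.6931, V(4,4)=0.0000
  t=3,j=0: stock 24.3009 → up 28.9180 (V=40.8120), down 20.4127 (V=49.3173). Price 42.1087; hedge Δ=-1.0000, bond B=66.4095.
  t=3,j=1: stock 34.4262 → up 40.9672 (V=28.7628), down 28.9180 (V=40.8120). Price 31.9833; hedge Δ=-1.0000, bond B=66.4095.
  t=3,j=2: stock 48.7705 → up 58.0369 (V=11.6931), down 40.9672 (V=28.7628). Price 17.6390; hedge Δ=-1.0000, bond B=66.4095.
  t=3,j=3: stock 69.0915 → up 82.2189 (V=0.0000), down 58.0369 (V=11.6931). Price 4.4545; hedge Δ=-0.4835, bond B=37.8634.
  t=2,j=0: stock 28.9296 → up 34.4262 (V=31.9833), down 24.3009 (V=42.1087). Price 34.3176; hedge Δ=-1.0000, bond B=63.2472.
  t=2,j=1: stock 40.9836 → up 48.7705 (V=17.6390), down 34.4262 (V=31.9833). Price 22.2636; hedge Δ=-1.0000, bond B=63.2472.
  t=2,j=2: stock 58.0601 → up 69.0915 (V=4.4545), down 48.7705 (V=17.6390). Price 9.2651; hedge Δ=-0.6488, bond B=46.9351.
  t=1,j=0: stock 34.4400 → up 40.9836 (V=22.2636), down 28.9296 (V=34.3176). Price 25.7954; hedge Δ=-1.0000, bond B=60.2354.
  t=1,j=1: stock 48.7900 → up 58.0601 (V=9.2651), down 40.9836 (V=22.2636). Price 13.7757; hedge Δ=-0.7612, bond B=50.9142.
  t=0,j=0: stock 41.0000 → up 48.7900 (V=13.7757), down 34.4400 (V=25.7954). Price 17.6986; hedge Δ=-0.8376, bond B=52.0407.
The time-0 hedge costs 17.6986, which is the no-arbitrage price.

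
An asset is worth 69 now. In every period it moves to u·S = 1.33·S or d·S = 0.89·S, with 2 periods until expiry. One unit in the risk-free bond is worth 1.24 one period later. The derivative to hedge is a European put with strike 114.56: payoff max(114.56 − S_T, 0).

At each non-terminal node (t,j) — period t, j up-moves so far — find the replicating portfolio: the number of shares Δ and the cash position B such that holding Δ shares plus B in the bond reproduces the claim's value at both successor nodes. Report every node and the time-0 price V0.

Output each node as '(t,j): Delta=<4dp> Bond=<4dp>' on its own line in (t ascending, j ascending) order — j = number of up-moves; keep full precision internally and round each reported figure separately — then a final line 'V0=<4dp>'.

(0,0): Delta=-0.8417 Bond=66.6637
(1,0): Delta=-1.0000 Bond=92.3871
(1,1): Delta=-0.8144 Bond=80.1625
V0=8.5897

Risk-neutral probability p* = (R−d)/(u−d) = (1.24−0.89)/(1.33−0.89) = 0.7955.
At expiry t=2: V(2,0)=59.9051, V(2,1)=32.8847, V(2,2)=0.0000
  t=1,j=0: stock 61.4100 → up 81.6753 (V=32.8847), down 54.6549 (V=59.9051). Price 30.9771; hedge Δ=-1.0000, bond B=92.3871.
  t=1,j=1: stock 91.7700 → up 122.0541 (V=0.0000), down 81.6753 (V=32.8847). Price 5.4245; hedge Δ=-0.8144, bond B=80.1625.
  t=0,j=0: stock 69.0000 → up 91.7700 (V=5.4245), down 61.4100 (V=30.9771). Price 8.5897; hedge Δ=-0.8417, bond B=66.6637.
Root portfolio cost Δ·69+B reproduces V0=8.5897.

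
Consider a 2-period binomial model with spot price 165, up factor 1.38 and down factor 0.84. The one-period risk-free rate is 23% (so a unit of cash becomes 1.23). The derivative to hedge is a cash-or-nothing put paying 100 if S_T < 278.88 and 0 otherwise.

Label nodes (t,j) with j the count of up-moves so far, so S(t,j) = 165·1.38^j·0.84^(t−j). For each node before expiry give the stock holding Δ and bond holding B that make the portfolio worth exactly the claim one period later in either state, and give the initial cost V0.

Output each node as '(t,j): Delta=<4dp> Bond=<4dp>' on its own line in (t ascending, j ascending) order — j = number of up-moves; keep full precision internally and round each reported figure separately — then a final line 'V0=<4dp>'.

Since d<R<u, set p* = (R−d)/(u−d) = 0.7222; price each node as the discounted p*-expectation of its children.
Terminal payoffs: V(2,0)=100.0000, V(2,1)=100.0000, V(2,2)=0.0000
  t=1,j=0: stock 138.6000 → up 191.2680 (V=100.0000), down 116.4240 (V=100.0000). Price 81.3008; hedge Δ=0.0000, bond B=81.3008.
  t=1,j=1: stock 227.7000 → up 314.2260 (V=0.0000), down 191.2680 (V=100.0000). Price 22.5836; hedge Δ=-0.8133, bond B=207.7687.
  t=0,j=0: stock 165.0000 → up 227.7000 (V=22.5836), down 138.6000 (V=81.3008). Price 31.6211; hedge Δ=-0.6590, bond B=140.3567.
Check: Δ(0,0)·S0 + B(0,0) = 31.6211 = V0.

(0,0): Delta=-0.6590 Bond=140.3567
(1,0): Delta=0.0000 Bond=81.3008
(1,1): Delta=-0.8133 Bond=207.7687
V0=31.6211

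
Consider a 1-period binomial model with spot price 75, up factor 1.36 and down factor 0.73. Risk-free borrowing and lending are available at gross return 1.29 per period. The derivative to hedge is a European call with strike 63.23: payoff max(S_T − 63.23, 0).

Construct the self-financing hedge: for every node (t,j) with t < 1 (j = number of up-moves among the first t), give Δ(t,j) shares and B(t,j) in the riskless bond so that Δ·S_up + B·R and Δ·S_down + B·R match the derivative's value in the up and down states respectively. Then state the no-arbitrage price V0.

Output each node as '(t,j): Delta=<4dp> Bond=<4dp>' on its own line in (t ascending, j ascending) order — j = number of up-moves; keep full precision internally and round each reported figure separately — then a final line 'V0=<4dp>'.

(0,0): Delta=0.8205 Bond=-34.8248
V0=26.7149

Since d<R<u, set p* = (R−d)/(u−d) = 0.8889; price each node as the discounted p*-expectation of its children.
Payoff layer (t=1): V(1,0)=0.0000, V(1,1)=38.7700
Node (0,0) S=75.0000: V=(p*·38.7700+(1−p*)·0.0000)/1.29=26.7149; Δ=(38.7700−0.0000)/(102.0000−54.7500)=0.8205; B=V−Δ·S=-34.8248
Check: Δ(0,0)·S0 + B(0,0) = 26.7149 = V0.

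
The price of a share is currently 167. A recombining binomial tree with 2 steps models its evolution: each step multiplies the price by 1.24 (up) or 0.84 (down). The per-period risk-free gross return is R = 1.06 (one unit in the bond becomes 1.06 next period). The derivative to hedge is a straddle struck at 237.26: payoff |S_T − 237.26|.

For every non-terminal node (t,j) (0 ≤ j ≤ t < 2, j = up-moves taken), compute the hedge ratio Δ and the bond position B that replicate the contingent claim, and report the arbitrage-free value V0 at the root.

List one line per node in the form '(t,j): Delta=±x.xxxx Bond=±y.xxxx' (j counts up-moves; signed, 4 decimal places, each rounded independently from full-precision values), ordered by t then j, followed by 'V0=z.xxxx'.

Under the risk-neutral measure, an up-move has probability p* = (R−d)/(u−d) = 0.5500 and values discount at R = 1.06.
Payoff layer (t=2): V(2,0)=119.4248, V(2,1)=63.3128, V(2,2)=19.5192
(1,0): S=140.2800. Δ = (V_up−V_dn)/(S_up−S_dn) = (63.3128−119.4248)/(173.9472−117.8352) = -1.0000. V = [p*·63.3128 + (1−p*)·119.4248]/1.06 = 83.5502. B = V − Δ·S = 223.8302.
(1,1): S=207.0800. Δ = (V_up−V_dn)/(S_up−S_dn) = (19.5192−63.3128)/(256.7792−173.9472) = -0.5287. V = [p*·19.5192 + (1−p*)·63.3128]/1.06 = 37.0060. B = V − Δ·S = 146.4900.
(0,0): S=167.0000. Δ = (V_up−V_dn)/(S_up−S_dn) = (37.0060−83.5502)/(207.0800−140.2800) = -0.6968. V = [p*·37.0060 + (1−p*)·83.5502]/1.06 = 54.6706. B = V − Δ·S = 171.0312.
Self-financing check: at every node Δ·S+B equals the discounted successor values.

(0,0): Delta=-0.6968 Bond=171.0312
(1,0): Delta=-1.0000 Bond=223.8302
(1,1): Delta=-0.5287 Bond=146.4900
V0=54.6706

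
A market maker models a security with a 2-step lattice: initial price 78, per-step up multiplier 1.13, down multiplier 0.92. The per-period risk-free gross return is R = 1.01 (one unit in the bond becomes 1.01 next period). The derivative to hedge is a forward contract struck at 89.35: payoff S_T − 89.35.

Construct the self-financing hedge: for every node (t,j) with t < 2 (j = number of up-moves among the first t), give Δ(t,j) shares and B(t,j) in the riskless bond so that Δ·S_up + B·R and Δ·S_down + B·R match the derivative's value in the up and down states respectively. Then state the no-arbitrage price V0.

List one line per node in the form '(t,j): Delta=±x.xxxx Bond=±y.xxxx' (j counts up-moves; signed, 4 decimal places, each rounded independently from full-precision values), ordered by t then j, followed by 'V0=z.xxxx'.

No-arbitrage ⇒ martingale measure with p* = (R−d)/(u−d) = 0.4286.
At expiry t=2: V(2,0)=-23.3308, V(2,1)=-8.2612, V(2,2)=10.2482
Node (1,0) S=71.7600: V=(p*·-8.2612+(1−p*)·-23.3308)/1.01=-16.7053; Δ=(-8.2612−-23.3308)/(81.0888−66.0192)=1.0000; B=V−Δ·S=-88.4653
Node (1,1) S=88.1400: V=(p*·10.2482+(1−p*)·-8.2612)/1.01=-0.3253; Δ=(10.2482−-8.2612)/(99.5982−81.0888)=1.0000; B=V−Δ·S=-88.4653
Node (0,0) S=78.0000: V=(p*·-0.3253+(1−p*)·-16.7053)/1.01=-9.5895; Δ=(-0.3253−-16.7053)/(88.1400−71.7600)=1.0000; B=V−Δ·S=-87.5895
Check: Δ(0,0)·S0 + B(0,0) = -9.5895 = V0.

(0,0): Delta=1.0000 Bond=-87.5895
(1,0): Delta=1.0000 Bond=-88.4653
(1,1): Delta=1.0000 Bond=-88.4653
V0=-9.5895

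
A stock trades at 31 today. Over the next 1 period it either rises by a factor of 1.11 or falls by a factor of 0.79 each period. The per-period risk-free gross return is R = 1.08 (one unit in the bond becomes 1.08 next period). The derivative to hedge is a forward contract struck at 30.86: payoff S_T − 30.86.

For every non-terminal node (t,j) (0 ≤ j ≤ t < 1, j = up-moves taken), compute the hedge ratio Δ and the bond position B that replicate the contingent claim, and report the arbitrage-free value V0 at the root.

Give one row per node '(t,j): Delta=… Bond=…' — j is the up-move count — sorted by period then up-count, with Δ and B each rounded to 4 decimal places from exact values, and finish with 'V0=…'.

(0,0): Delta=1.0000 Bond=-28.5741
V0=2.4259

Risk-neutral probability p* = (R−d)/(u−d) = (1.08−0.79)/(1.11−0.79) = 0.9062.
Payoff layer (t=1): V(1,0)=-6.3700, V(1,1)=3.5500
  t=0,j=0: stock 31.0000 → up 34.4100 (V=3.5500), down 24.4900 (V=-6.3700). Price 2.4259; hedge Δ=1.0000, bond B=-28.5741.
The time-0 hedge costs 2.4259, which is the no-arbitrage price.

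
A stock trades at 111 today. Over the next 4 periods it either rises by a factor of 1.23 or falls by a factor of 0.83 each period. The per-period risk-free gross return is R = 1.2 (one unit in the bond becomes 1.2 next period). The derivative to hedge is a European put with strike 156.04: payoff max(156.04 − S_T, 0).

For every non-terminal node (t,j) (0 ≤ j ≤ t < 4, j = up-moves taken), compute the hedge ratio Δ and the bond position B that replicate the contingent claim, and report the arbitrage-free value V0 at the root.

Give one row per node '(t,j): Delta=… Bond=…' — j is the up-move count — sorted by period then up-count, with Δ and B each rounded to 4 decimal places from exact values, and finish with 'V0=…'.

Under the risk-neutral measure, an up-move has probability p* = (R−d)/(u−d) = 0.9250 and values discount at R = 1.2.
At expiry t=4: V(4,0)=103.3613, V(4,1)=77.9739, V(4,2)=40.3517, V(4,3)=0.0000, V(4,4)=0.0000
  t=3,j=0: stock 63.4684 → up 78.0661 (V=77.9739), down 52.6787 (V=103.3613). Price 66.5650; hedge Δ=-1.0000, bond B=130.0333.
  t=3,j=1: stock 94.0555 → up 115.6883 (V=40.3517), down 78.0661 (V=77.9739). Price 35.9778; hedge Δ=-1.0000, bond B=130.0333.
  t=3,j=2: stock 139.3835 → up 171.4417 (V=0.0000), down 115.6883 (V=40.3517). Price 2.5220; hedge Δ=-0.7238, bond B=103.4013.
  t=3,j=3: stock 206.5562 → up 254.0642 (V=0.0000), down 171.4417 (V=0.0000). Price 0.0000; hedge Δ=0.0000, bond B=0.0000.
  t=2,j=0: stock 76.4679 → up 94.0555 (V=35.9778), down 63.4684 (V=66.5650). Price 31.8932; hedge Δ=-1.0000, bond B=108.3611.
  t=2,j=1: stock 113.3199 → up 139.3835 (V=2.5220), down 94.0555 (V=35.9778). Price 4.1926; hedge Δ=-0.7381, bond B=87.8322.
  t=2,j=2: stock 167.9319 → up 206.5562 (V=0.0000), down 139.3835 (V=2.5220). Price 0.1576; hedge Δ=-0.0375, bond B=6.4626.
  t=1,j=0: stock 92.1300 → up 113.3199 (V=4.1926), down 76.4679 (V=31.8932). Price 5.2252; hedge Δ=-0.7517, bond B=74.4766.
  t=1,j=1: stock 136.5300 → up 167.9319 (V=0.1576), down 113.3199 (V=4.1926). Price 0.3835; hedge Δ=-0.0739, bond B=10.4711.
  t=0,j=0: stock 111.0000 → up 136.5300 (V=0.3835), down 92.1300 (V=5.2252). Price 0.6222; hedge Δ=-0.1090, bond B=12.7262.
The time-0 hedge costs 0.6222, which is the no-arbitrage price.

(0,0): Delta=-0.1090 Bond=12.7262
(1,0): Delta=-0.7517 Bond=74.4766
(1,1): Delta=-0.0739 Bond=10.4711
(2,0): Delta=-1.0000 Bond=108.3611
(2,1): Delta=-0.7381 Bond=87.8322
(2,2): Delta=-0.0375 Bond=6.4626
(3,0): Delta=-1.0000 Bond=130.0333
(3,1): Delta=-1.0000 Bond=130.0333
(3,2): Delta=-0.7238 Bond=103.4013
(3,3): Delta=0.0000 Bond=0.0000
V0=0.6222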